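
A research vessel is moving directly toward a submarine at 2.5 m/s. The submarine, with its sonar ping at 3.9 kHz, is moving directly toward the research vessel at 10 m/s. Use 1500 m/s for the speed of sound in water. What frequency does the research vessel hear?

3.93 kHz

Both move, so f' = f · (v + v_o)/(v − v_s).
f' = 3.9 × (1500 + 2.5)/(1500 − 10) = 3.9 × 1502.5/1490 ≈ 3.93 kHz.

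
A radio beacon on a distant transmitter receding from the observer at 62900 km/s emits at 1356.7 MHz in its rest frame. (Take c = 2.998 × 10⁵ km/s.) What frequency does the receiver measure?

1096.5 MHz

β = v/c = 62900/299800 = 0.2098.
Relativistic Doppler for frequency: f' = f₀ · √((1 − β)/(1 + β)).
f' = 1356.7 × √(0.7902/1.2098) = 1356.7 × 0.80818 ≈ 1096.5 MHz.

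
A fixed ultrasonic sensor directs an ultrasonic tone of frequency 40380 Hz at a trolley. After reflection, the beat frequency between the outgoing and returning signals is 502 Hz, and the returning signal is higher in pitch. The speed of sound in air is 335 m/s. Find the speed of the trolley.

Double Doppler shift off a moving reflector: f₂ = f₀ · (v + u)/(v − u) (u > 0 toward emitter).
Returning signal is higher, so f₂ = f₀ + Δf = 40380 + 502 = 40882 Hz.
Rearranging, u = v · (f₂ − f₀)/(f₂ + f₀) = 335 × 502/81262 ≈ 2.07 m/s.
So the trolley is moving at 2.07 m/s toward the emitter.

2.07 m/s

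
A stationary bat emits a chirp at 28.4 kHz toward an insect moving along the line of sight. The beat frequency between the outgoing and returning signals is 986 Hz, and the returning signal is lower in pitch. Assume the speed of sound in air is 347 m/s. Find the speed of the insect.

6.1 m/s

Double Doppler shift off a moving reflector: f₂ = f₀ · (v + u)/(v − u) (u > 0 toward emitter).
Returning signal is lower, so f₂ = f₀ − Δf = 28400 − 986 = 27414 Hz.
Rearranging, u = v · (f₂ − f₀)/(f₂ + f₀) = 347 × -986/55814 ≈ -6.1 m/s.
So the insect is moving at 6.1 m/s away from the emitter.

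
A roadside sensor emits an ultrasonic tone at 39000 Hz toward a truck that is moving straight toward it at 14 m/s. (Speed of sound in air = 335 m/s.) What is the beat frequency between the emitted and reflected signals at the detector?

3402 Hz

At the truck (a moving observer), f₁ = f₀ · (v + u)/v = 39000 × 349/335 ≈ 40630 Hz.
The reflection then acts as a moving source: f₂ = f₁ · v/(v − u) ≈ 42402 Hz.
Equivalently f₂ = f₀ · (v + u)/(v − u).
Beat frequency: |f₂ − f₀| = 2u·f₀/(v − u) = 2 × 14 × 39000/321 ≈ 3402 Hz.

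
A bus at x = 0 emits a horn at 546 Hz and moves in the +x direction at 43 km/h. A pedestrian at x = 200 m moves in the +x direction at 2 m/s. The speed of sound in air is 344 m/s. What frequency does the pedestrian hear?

43 km/h = 11.94 m/s.
The observer lies on the +x side, so the source is heading toward the observer and the observer is heading away from the source.
Both move, so f' = f · (v − v_o)/(v − v_s).
f' = 546 × (344 − 2)/(344 − 11.94) = 546 × 342/332.06 ≈ 562 Hz.

562 Hz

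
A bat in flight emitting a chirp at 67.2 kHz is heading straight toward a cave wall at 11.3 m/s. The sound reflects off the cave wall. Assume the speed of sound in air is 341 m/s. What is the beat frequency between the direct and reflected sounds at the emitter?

The cave wall receives the sound from a moving source: f₁ = f₀ · v/(v − v_e) = 67.2 × 341/329.7 ≈ 69.50 kHz.
On the return leg the bat in flight is a moving observer: f₂ = f₁ · (v + v_e)/v = 69.50 × 352.3/341 ≈ 71.81 kHz.
Beat against the emitted tone (with f₀ = 67200 Hz): |f₂ − f₀| = 2v_e·f₀/(v − v_e) = 2 × 11.3 × 67200/329.7 ≈ 4606 Hz.

4606 Hz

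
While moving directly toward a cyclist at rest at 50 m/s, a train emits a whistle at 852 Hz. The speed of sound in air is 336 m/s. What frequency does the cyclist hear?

1001 Hz

Moving source, stationary observer: f' = f · v/(v − v_s) since the source is approaching.
f' = 852 × 336/(336 − 50) = 852 × 336/286 ≈ 1001 Hz.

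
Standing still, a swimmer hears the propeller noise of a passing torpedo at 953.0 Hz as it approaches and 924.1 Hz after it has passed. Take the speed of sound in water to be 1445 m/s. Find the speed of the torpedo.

22.2 m/s

f₁/f₂ = (v + v_s)/(v − v_s), so v_s = v · (f₁ − f₂)/(f₁ + f₂).
v_s = 1445 × (953.0 − 924.1)/(953.0 + 924.1) = 1445 × 28.9/1877.1 ≈ 22.2 m/s.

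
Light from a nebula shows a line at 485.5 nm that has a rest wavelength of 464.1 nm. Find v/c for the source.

0.045

λ'/λ₀ = 1.0461 > 1 (redshift), so the source is receding.
λ'/λ₀ = √((1 + β)/(1 − β)) for a receding source ⇒ β = (r² − 1)/(r² + 1) with r = λ'/λ₀.
β = (1.0943 − 1)/(1.0943 + 1) ≈ 0.045.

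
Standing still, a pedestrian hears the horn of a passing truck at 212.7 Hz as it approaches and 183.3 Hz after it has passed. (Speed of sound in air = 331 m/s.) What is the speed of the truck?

f₁/f₂ = (v + v_s)/(v − v_s), so v_s = v · (f₁ − f₂)/(f₁ + f₂).
v_s = 331 × (212.7 − 183.3)/(212.7 + 183.3) = 331 × 29.4/396.0 ≈ 24.6 m/s.

24.6 m/s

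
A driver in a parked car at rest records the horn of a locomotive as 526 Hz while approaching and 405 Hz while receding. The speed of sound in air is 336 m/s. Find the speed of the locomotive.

f₁/f₂ = (v + v_s)/(v − v_s), so v_s = v · (f₁ − f₂)/(f₁ + f₂).
v_s = 336 × (526 − 405)/(526 + 405) = 336 × 121/931 ≈ 44 m/s.

44 m/s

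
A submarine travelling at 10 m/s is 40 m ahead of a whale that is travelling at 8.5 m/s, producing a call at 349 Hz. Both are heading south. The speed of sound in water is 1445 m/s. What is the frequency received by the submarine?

349 Hz

The submarine is ahead, so the whale is moving toward it while the submarine is moving away from the whale.
With source approaching and observer receding, f' = f · (v − v_o)/(v − v_s).
f' = 349 × (1445 − 10)/(1445 − 8.5) = 349 × 1435/1436.5 ≈ 349 Hz.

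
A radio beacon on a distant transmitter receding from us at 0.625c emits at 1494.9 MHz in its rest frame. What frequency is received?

718.1 MHz

Relativistic Doppler for frequency: f' = f₀ · √((1 − β)/(1 + β)).
f' = 1494.9 × √(0.3750/1.6250) = 1494.9 × 0.48038 ≈ 718.1 MHz.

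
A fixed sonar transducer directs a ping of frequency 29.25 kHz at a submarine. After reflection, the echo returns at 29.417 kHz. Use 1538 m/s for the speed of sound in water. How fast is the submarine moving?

Double Doppler shift off a moving reflector: f₂ = f₀ · (v + u)/(v − u) (u > 0 toward emitter).
Rearranging, u = v · (f₂ − f₀)/(f₂ + f₀) = 1538 × 0.167/58.667 ≈ 4.4 m/s.
So the submarine is moving at 4.4 m/s toward the emitter.

4.4 m/s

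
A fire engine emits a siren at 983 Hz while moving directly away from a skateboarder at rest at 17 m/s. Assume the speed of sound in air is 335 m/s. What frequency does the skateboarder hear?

Moving source, stationary observer: f' = f · v/(v + v_s) since the source is receding.
f' = 983 × 335/(335 + 17) = 983 × 335/352 ≈ 936 Hz.

936 Hz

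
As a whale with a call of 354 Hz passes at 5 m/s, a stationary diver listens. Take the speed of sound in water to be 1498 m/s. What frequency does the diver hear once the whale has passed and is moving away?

Receding: f₂ = f · v/(v + v_s) = 354 × 1498/1503 ≈ 353 Hz.

353 Hz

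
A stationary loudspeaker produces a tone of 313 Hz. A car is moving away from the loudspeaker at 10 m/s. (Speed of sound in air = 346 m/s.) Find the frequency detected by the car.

Moving observer, stationary source: f' = f · (v − v_o)/v.
f' = 313 × (346 − 10)/346 = 313 × 336/346 ≈ 304 Hz.

304 Hz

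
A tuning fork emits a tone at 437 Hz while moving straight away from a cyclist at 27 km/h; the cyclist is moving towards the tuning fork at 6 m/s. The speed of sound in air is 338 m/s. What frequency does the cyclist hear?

435 Hz

27 km/h = 7.5 m/s.
General Doppler shift: f' = f · (v + v_o)/(v + v_s).
f' = 437 × (338 + 6)/(338 + 7.5) = 437 × 344/345.5 ≈ 435 Hz.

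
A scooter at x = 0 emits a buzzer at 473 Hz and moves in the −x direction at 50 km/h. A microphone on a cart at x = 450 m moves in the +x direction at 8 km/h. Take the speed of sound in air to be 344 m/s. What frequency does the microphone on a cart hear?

452 Hz

50 km/h = 13.89 m/s; 8 km/h = 2.222 m/s.
The observer lies on the +x side, so the source is heading away from the observer and the observer is heading away from the source.
Both move, so f' = f · (v − v_o)/(v + v_s).
f' = 473 × (344 − 2.222)/(344 + 13.89) = 473 × 341.78/357.89 ≈ 452 Hz.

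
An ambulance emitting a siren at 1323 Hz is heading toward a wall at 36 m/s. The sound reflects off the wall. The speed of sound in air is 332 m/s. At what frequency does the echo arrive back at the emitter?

1645 Hz

The wall receives the sound from a moving source: f₁ = f₀ · v/(v − v_e) = 1323 × 332/296 ≈ 1484 Hz.
On the return leg the ambulance is a moving observer: f₂ = f₁ · (v + v_e)/v = 1484 × 368/332 ≈ 1645 Hz.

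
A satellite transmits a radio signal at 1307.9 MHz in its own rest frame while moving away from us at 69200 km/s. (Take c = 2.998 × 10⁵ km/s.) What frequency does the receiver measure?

1033.9 MHz

β = v/c = 69200/299800 = 0.2308.
Relativistic Doppler for frequency: f' = f₀ · √((1 − β)/(1 + β)).
f' = 1307.9 × √(0.7692/1.2308) = 1307.9 × 0.79053 ≈ 1033.9 MHz.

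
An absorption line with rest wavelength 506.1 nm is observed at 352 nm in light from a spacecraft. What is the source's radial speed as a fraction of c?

λ'/λ₀ = 0.6955 < 1 (blueshift), so the source is approaching.
λ'/λ₀ = √((1 − β)/(1 + β)) for an approaching source ⇒ β = (1 − r²)/(1 + r²) with r = λ'/λ₀.
β = (1 − 0.4837)/(1 + 0.4837) ≈ 0.348.

0.348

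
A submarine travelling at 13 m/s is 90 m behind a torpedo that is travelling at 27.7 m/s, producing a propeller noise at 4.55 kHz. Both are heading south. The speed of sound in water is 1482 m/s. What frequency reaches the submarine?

The submarine is behind, so the torpedo is moving away from it while the submarine is moving toward the torpedo.
With source receding and observer approaching, f' = f · (v + v_o)/(v + v_s).
f' = 4.55 × (1482 + 13)/(1482 + 27.7) = 4.55 × 1495/1509.7 ≈ 4.51 kHz.

4.51 kHz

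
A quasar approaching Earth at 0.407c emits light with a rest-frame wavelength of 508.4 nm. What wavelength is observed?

Relativistic Doppler for wavelength: λ' = λ₀ · √((1 − β)/(1 + β)).
λ' = 508.4 × √(0.5930/1.4070) = 508.4 × 0.64920 ≈ 330.1 nm.

330.1 nm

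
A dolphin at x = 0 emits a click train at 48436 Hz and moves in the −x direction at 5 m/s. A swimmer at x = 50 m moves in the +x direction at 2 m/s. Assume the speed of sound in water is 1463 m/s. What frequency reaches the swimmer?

48205 Hz

The observer lies on the +x side, so the source is heading away from the observer and the observer is heading away from the source.
General Doppler shift: f' = f · (v − v_o)/(v + v_s).
f' = 48436 × (1463 − 2)/(1463 + 5) = 48436 × 1461/1468 ≈ 48205 Hz.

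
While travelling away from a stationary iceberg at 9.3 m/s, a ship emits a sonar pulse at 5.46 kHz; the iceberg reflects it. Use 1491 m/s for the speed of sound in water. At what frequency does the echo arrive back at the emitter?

The iceberg receives the sound from a moving source: f₁ = f₀ · v/(v + v_e) = 5.46 × 1491/1500.3 ≈ 5.43 kHz.
On the return leg the ship is a moving observer: f₂ = f₁ · (v − v_e)/v = 5.43 × 1481.7/1491 ≈ 5.39 kHz.
Equivalently f₂ = f₀ · (v − v_e)/(v + v_e).

5.39 kHz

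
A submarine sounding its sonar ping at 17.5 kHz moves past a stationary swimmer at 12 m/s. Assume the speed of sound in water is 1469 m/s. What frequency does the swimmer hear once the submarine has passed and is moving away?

17.36 kHz

Receding: f₂ = f · v/(v + v_s) = 17.5 × 1469/1481 ≈ 17.36 kHz.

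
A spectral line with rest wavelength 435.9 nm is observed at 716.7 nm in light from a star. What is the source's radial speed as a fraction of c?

λ'/λ₀ = 1.6442 > 1 (redshift), so the source is receding.
λ'/λ₀ = √((1 + β)/(1 − β)) for a receding source ⇒ β = (r² − 1)/(r² + 1) with r = λ'/λ₀.
β = (2.7033 − 1)/(2.7033 + 1) ≈ 0.460.

0.460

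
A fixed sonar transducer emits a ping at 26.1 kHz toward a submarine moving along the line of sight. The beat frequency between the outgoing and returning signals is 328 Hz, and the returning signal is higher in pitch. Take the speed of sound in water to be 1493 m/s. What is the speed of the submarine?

Double Doppler shift off a moving reflector: f₂ = f₀ · (v + u)/(v − u) (u > 0 toward emitter).
Returning signal is higher, so f₂ = f₀ + Δf = 26100 + 328 = 26428 Hz.
Rearranging, u = v · (f₂ − f₀)/(f₂ + f₀) = 1493 × 328/52528 ≈ 9.3 m/s.
So the submarine is moving at 9.3 m/s toward the emitter.

9.3 m/s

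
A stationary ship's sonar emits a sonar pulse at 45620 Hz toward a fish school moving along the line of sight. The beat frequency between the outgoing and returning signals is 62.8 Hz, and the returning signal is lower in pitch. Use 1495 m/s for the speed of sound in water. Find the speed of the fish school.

Double Doppler shift off a moving reflector: f₂ = f₀ · (v + u)/(v − u) (u > 0 toward emitter).
Returning signal is lower, so f₂ = f₀ − Δf = 45620 − 62.8 = 45557.2 Hz.
Rearranging, u = v · (f₂ − f₀)/(f₂ + f₀) = 1495 × -62.8/91177.2 ≈ -1.03 m/s.
So the fish school is moving at 1.03 m/s away from the emitter.

1.03 m/s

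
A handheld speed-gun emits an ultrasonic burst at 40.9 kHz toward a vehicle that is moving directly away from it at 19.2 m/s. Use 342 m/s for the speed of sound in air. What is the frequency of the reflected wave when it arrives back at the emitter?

36.6 kHz

The vehicle first receives the wave as a moving observer: f₁ = f₀ · (v − u)/v = 40.9 × (342 − 19.2)/342 ≈ 38.6 kHz.
On reflection it acts as a source moving away from the stationary detector: f₂ = f₁ · v/(v + u) = 38.6 × 342/361.2 ≈ 36.6 kHz.
Equivalently f₂ = f₀ · (v − u)/(v + u).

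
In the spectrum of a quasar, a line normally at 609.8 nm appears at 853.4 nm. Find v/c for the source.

0.324

λ'/λ₀ = 1.3995 > 1 (redshift), so the source is receding.
λ'/λ₀ = √((1 + β)/(1 − β)) for a receding source ⇒ β = (r² − 1)/(r² + 1) with r = λ'/λ₀.
β = (1.9585 − 1)/(1.9585 + 1) ≈ 0.324.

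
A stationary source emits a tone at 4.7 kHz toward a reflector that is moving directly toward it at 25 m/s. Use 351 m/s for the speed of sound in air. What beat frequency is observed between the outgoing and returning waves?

At the reflector (a moving observer), f₁ = f₀ · (v + u)/v = 4.7 × 376/351 ≈ 5.035 kHz.
On reflection it acts as a source moving toward the stationary detector: f₂ = f₁ · v/(v − u) = 5.035 × 351/326 ≈ 5.421 kHz.
Beat frequency (with f₀ = 4700 Hz): |f₂ − f₀| = 2u·f₀/(v − u) = 2 × 25 × 4700/326 ≈ 721 Hz.

721 Hz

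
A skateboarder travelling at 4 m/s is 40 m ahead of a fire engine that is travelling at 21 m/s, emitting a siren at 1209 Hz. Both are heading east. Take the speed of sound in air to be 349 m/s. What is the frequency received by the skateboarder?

1272 Hz

The skateboarder is ahead, so the fire engine is moving toward it while the skateboarder is moving away from the fire engine.
With source approaching and observer receding, f' = f · (v − v_o)/(v − v_s).
f' = 1209 × (349 − 4)/(349 − 21) = 1209 × 345/328 ≈ 1272 Hz.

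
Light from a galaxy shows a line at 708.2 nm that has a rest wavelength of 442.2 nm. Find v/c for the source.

λ'/λ₀ = 1.6015 > 1 (redshift), so the source is receding.
λ'/λ₀ = √((1 + β)/(1 − β)) for a receding source ⇒ β = (r² − 1)/(r² + 1) with r = λ'/λ₀.
β = (2.5649 − 1)/(2.5649 + 1) ≈ 0.439.

0.439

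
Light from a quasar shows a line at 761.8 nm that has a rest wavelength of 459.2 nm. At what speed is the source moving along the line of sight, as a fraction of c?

λ'/λ₀ = 1.6590 > 1 (redshift), so the source is receding.
λ'/λ₀ = √((1 + β)/(1 − β)) for a receding source ⇒ β = (r² − 1)/(r² + 1) with r = λ'/λ₀.
β = (2.7522 − 1)/(2.7522 + 1) ≈ 0.467.

0.467c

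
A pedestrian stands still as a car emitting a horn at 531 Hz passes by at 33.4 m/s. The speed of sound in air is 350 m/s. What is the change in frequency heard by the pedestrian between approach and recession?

102 Hz

Approaching: f₁ = f · v/(v − v_s) = 531 × 350/316.6 ≈ 587 Hz.
Receding: f₂ = f · v/(v + v_s) = 531 × 350/383.4 ≈ 485 Hz.
Drop: f₁ − f₂ = 2f·v·v_s/(v² − v_s²) = 2 × 531 × 350 × 33.4/(350² − 33.4²) ≈ 102 Hz.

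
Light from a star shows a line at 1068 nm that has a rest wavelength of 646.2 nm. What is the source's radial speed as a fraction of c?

λ'/λ₀ = 1.6527 > 1 (redshift), so the source is receding.
λ'/λ₀ = √((1 + β)/(1 − β)) for a receding source ⇒ β = (r² − 1)/(r² + 1) with r = λ'/λ₀.
β = (2.7315 − 1)/(2.7315 + 1) ≈ 0.464.

0.464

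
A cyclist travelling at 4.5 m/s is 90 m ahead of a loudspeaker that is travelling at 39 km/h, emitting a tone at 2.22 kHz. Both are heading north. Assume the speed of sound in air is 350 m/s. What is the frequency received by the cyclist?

39 km/h = 10.83 m/s.
The cyclist is ahead, so the loudspeaker is moving toward it while the cyclist is moving away from the loudspeaker.
With source approaching and observer receding, f' = f · (v − v_o)/(v − v_s).
f' = 2.22 × (350 − 4.5)/(350 − 10.83) = 2.22 × 345.5/339.17 ≈ 2.26 kHz.

2.26 kHz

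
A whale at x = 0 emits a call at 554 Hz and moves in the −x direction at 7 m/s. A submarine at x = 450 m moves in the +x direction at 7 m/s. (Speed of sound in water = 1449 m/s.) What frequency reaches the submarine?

The observer lies on the +x side, so the source is heading away from the observer and the observer is heading away from the source.
Both move, so f' = f · (v − v_o)/(v + v_s).
f' = 554 × (1449 − 7)/(1449 + 7) = 554 × 1442/1456 ≈ 549 Hz.

549 Hz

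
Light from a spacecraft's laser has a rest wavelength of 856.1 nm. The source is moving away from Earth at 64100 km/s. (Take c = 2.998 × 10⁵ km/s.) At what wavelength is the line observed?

1063.7 nm

β = v/c = 64100/299800 = 0.2138.
Relativistic Doppler for wavelength: λ' = λ₀ · √((1 + β)/(1 − β)).
λ' = 856.1 × √(1.2138/0.7862) = 856.1 × 1.24254 ≈ 1063.7 nm.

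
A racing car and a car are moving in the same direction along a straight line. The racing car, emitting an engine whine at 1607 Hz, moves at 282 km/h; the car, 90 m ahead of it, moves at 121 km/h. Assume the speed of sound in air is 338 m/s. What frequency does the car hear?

282 km/h = 78.33 m/s; 121 km/h = 33.61 m/s.
The car is ahead, so the racing car is moving toward it while the car is moving away from the racing car.
General Doppler shift: f' = f · (v − v_o)/(v − v_s).
f' = 1607 × (338 − 33.61)/(338 − 78.33) = 1607 × 304.39/259.67 ≈ 1884 Hz.

1884 Hz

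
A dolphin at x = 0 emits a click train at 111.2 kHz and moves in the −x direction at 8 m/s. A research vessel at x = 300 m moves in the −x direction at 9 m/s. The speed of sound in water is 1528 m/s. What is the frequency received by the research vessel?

The observer lies on the +x side, so the source is heading away from the observer and the observer is heading toward the source.
With source receding and observer approaching, f' = f · (v + v_o)/(v + v_s).
f' = 111.2 × (1528 + 9)/(1528 + 8) = 111.2 × 1537/1536 ≈ 111.3 kHz.

111.3 kHz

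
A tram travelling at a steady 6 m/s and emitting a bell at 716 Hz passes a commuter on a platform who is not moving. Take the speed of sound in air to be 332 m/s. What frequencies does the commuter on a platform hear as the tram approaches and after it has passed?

Approaching: f₁ = f · v/(v − v_s) = 716 × 332/326 ≈ 729 Hz.
Receding: f₂ = f · v/(v + v_s) = 716 × 332/338 ≈ 703 Hz.

729 Hz approaching; 703 Hz receding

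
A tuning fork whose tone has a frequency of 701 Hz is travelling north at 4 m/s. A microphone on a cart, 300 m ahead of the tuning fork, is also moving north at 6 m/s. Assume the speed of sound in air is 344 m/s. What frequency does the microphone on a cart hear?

The microphone on a cart is ahead, so the tuning fork is moving toward it while the microphone on a cart is moving away from the tuning fork.
Both move, so f' = f · (v − v_o)/(v − v_s).
f' = 701 × (344 − 6)/(344 − 4) = 701 × 338/340 ≈ 697 Hz.

697 Hz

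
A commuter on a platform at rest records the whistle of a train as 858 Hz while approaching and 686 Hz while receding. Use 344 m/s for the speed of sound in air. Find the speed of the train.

38 m/s

f₁/f₂ = (v + v_s)/(v − v_s), so v_s = v · (f₁ − f₂)/(f₁ + f₂).
v_s = 344 × (858 − 686)/(858 + 686) = 344 × 172/1544 ≈ 38 m/s.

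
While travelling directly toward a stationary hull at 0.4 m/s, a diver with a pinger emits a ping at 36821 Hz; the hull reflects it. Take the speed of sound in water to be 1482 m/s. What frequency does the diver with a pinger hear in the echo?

36841 Hz

The hull receives the sound from a moving source: f₁ = f₀ · v/(v − v_e) = 36821 × 1482/1481.6 ≈ 36831 Hz.
On the return leg the diver with a pinger is a moving observer: f₂ = f₁ · (v + v_e)/v = 36831 × 1482.4/1482 ≈ 36841 Hz.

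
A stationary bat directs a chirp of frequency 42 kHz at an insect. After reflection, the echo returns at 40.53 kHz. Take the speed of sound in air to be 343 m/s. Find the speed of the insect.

6.1 m/s

Double Doppler shift off a moving reflector: f₂ = f₀ · (v + u)/(v − u) (u > 0 toward emitter).
Rearranging, u = v · (f₂ − f₀)/(f₂ + f₀) = 343 × -1.47/82.53 ≈ -6.1 m/s.
So the insect is moving at 6.1 m/s away from the emitter.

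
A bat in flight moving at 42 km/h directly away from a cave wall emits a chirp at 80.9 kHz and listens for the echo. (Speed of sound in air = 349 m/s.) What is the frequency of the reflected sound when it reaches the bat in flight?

75.7 kHz

42 km/h = 11.67 m/s.
The cave wall receives the sound from a moving source: f₁ = f₀ · v/(v + v_e) = 80.9 × 349/360.67 ≈ 78.3 kHz.
On the return leg the bat in flight is a moving observer: f₂ = f₁ · (v − v_e)/v = 78.3 × 337.33/349 ≈ 75.7 kHz.
Equivalently f₂ = f₀ · (v − v_e)/(v + v_e).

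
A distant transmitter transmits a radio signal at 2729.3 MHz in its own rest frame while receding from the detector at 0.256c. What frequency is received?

2100.6 MHz

Relativistic Doppler for frequency: f' = f₀ · √((1 − β)/(1 + β)).
f' = 2729.3 × √(0.7440/1.2560) = 2729.3 × 0.76965 ≈ 2100.6 MHz.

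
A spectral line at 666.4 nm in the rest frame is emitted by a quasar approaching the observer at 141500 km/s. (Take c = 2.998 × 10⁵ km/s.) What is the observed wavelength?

β = v/c = 141500/299800 = 0.4720.
Relativistic Doppler for wavelength: λ' = λ₀ · √((1 − β)/(1 + β)).
λ' = 666.4 × √(0.5280/1.4720) = 666.4 × 0.59893 ≈ 399.1 nm.

399.1 nm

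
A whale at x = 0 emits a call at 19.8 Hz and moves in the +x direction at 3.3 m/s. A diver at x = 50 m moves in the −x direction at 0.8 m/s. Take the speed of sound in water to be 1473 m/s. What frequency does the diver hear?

The observer lies on the +x side, so the source is heading toward the observer and the observer is heading toward the source.
With source approaching and observer approaching, f' = f · (v + v_o)/(v − v_s).
f' = 19.8 × (1473 + 0.8)/(1473 − 3.3) = 19.8 × 1473.8/1469.7 ≈ 19.9 Hz.

19.9 Hz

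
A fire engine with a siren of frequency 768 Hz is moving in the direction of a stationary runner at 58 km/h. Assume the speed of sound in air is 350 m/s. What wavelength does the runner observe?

43.5 cm

58 km/h = 16.11 m/s.
Moving source, stationary observer: f' = f · v/(v − v_s) since the source is approaching.
f' = 768 × 350/(350 − 16.11) ≈ 805 Hz.
λ' = v/f' = 350/805.058 ≈ 43.5 cm.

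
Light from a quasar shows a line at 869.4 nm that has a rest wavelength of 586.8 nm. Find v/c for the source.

λ'/λ₀ = 1.4816 > 1 (redshift), so the source is receding.
λ'/λ₀ = √((1 + β)/(1 − β)) for a receding source ⇒ β = (r² − 1)/(r² + 1) with r = λ'/λ₀.
β = (2.1951 − 1)/(2.1951 + 1) ≈ 0.374.

0.374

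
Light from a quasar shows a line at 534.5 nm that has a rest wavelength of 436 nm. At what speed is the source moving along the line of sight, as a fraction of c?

0.201c

λ'/λ₀ = 1.2259 > 1 (redshift), so the source is receding.
λ'/λ₀ = √((1 + β)/(1 − β)) for a receding source ⇒ β = (r² − 1)/(r² + 1) with r = λ'/λ₀.
β = (1.5029 − 1)/(1.5029 + 1) ≈ 0.201.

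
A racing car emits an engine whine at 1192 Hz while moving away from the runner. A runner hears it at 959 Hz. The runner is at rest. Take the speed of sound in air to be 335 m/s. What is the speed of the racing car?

81 m/s

f' = f · v/(v + v_s) ⇒ v_s = v · |1 − f/f'|.
v_s = 335 × |1 − 1192/959| = 335 × 0.243 ≈ 81 m/s.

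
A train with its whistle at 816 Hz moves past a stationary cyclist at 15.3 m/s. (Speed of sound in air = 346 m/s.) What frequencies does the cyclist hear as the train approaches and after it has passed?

854 Hz approaching; 781 Hz receding

Approaching: f₁ = f · v/(v − v_s) = 816 × 346/330.7 ≈ 854 Hz.
Receding: f₂ = f · v/(v + v_s) = 816 × 346/361.3 ≈ 781 Hz.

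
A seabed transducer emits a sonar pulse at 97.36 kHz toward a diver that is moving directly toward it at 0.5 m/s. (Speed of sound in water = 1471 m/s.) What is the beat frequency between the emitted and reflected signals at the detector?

66 Hz

The diver first receives the wave as a moving observer: f₁ = f₀ · (v + u)/v = 97.36 × (1471 + 0.5)/1471 ≈ 97.3931 kHz.
The reflection then acts as a moving source: f₂ = f₁ · v/(v − u) ≈ 97.4262 kHz.
Beat frequency (with f₀ = 97360 Hz): |f₂ − f₀| = 2u·f₀/(v − u) = 2 × 0.5 × 97360/1470.5 ≈ 66 Hz.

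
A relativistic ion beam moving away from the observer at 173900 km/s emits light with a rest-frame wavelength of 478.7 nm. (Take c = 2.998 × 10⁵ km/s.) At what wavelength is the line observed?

928.5 nm

β = v/c = 173900/299800 = 0.5801.
Relativistic Doppler for wavelength: λ' = λ₀ · √((1 + β)/(1 − β)).
λ' = 478.7 × √(1.5801/0.4199) = 478.7 × 1.93972 ≈ 928.5 nm.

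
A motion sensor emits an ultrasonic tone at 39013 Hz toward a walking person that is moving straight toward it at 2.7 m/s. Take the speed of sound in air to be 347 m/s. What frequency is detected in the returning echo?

The walking person first receives the wave as a moving observer: f₁ = f₀ · (v + u)/v = 39013 × (347 + 2.7)/347 ≈ 39317 Hz.
On reflection it acts as a source moving toward the stationary detector: f₂ = f₁ · v/(v − u) = 39317 × 347/344.3 ≈ 39625 Hz.
Equivalently f₂ = f₀ · (v + u)/(v − u).

39625 Hz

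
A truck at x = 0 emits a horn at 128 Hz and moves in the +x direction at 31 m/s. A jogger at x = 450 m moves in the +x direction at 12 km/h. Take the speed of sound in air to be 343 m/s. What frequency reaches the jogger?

139 Hz

12 km/h = 3.333 m/s.
The observer lies on the +x side, so the source is heading toward the observer and the observer is heading away from the source.
Both move, so f' = f · (v − v_o)/(v − v_s).
f' = 128 × (343 − 3.333)/(343 − 31) = 128 × 339.67/312 ≈ 139 Hz.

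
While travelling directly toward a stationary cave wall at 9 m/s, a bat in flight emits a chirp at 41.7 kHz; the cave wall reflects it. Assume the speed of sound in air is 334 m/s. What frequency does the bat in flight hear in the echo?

44.0 kHz

The cave wall receives the sound from a moving source: f₁ = f₀ · v/(v − v_e) = 41.7 × 334/325 ≈ 42.9 kHz.
On the return leg the bat in flight is a moving observer: f₂ = f₁ · (v + v_e)/v = 42.9 × 343/334 ≈ 44.0 kHz.
Equivalently f₂ = f₀ · (v + v_e)/(v − v_e).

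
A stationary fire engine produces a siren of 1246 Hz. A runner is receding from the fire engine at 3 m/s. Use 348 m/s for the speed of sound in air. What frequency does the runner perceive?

Only the observer moves, away from the source, so f' = f · (v − v_o)/v.
f' = 1246 × (348 − 3)/348 = 1246 × 345/348 ≈ 1235 Hz.

1235 Hz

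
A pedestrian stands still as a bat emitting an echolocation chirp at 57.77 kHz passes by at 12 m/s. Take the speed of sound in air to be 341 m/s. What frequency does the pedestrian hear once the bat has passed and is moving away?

Receding: f₂ = f · v/(v + v_s) = 57.77 × 341/353 ≈ 55.8 kHz.

55.8 kHz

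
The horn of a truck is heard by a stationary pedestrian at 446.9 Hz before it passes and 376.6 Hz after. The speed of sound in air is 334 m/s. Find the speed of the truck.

29 m/s

f₁/f₂ = (v + v_s)/(v − v_s), so v_s = v · (f₁ − f₂)/(f₁ + f₂).
v_s = 334 × (446.9 − 376.6)/(446.9 + 376.6) = 334 × 70.3/823.5 ≈ 29 m/s.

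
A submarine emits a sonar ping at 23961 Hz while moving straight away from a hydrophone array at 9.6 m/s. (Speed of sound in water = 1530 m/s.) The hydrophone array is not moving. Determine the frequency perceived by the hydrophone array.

23812 Hz

Only the source moves, away from the listener, so f' = f · v/(v + v_s).
f' = 23961 × 1530/(1530 + 9.6) = 23961 × 1530/1540 ≈ 23812 Hz.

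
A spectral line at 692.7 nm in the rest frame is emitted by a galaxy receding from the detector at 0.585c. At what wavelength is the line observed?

1353.7 nm

Relativistic Doppler for wavelength: λ' = λ₀ · √((1 + β)/(1 − β)).
λ' = 692.7 × √(1.5850/0.4150) = 692.7 × 1.95430 ≈ 1353.7 nm.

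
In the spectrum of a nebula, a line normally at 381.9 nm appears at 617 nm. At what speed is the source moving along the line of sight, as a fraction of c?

λ'/λ₀ = 1.6156 > 1 (redshift), so the source is receding.
λ'/λ₀ = √((1 + β)/(1 − β)) for a receding source ⇒ β = (r² − 1)/(r² + 1) with r = λ'/λ₀.
β = (2.6102 − 1)/(2.6102 + 1) ≈ 0.446.

0.446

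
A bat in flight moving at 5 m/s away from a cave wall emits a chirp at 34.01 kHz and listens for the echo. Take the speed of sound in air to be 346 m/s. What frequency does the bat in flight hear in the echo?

The cave wall receives the sound from a moving source: f₁ = f₀ · v/(v + v_e) = 34.01 × 346/351 ≈ 33.5 kHz.
On the return leg the bat in flight is a moving observer: f₂ = f₁ · (v − v_e)/v = 33.5 × 341/346 ≈ 33.0 kHz.
Equivalently f₂ = f₀ · (v − v_e)/(v + v_e).

33.0 kHz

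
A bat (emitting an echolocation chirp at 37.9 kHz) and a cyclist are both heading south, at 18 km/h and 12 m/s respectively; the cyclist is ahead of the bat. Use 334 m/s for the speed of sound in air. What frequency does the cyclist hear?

18 km/h = 5 m/s.
The cyclist is ahead, so the bat is moving toward it while the cyclist is moving away from the bat.
General Doppler shift: f' = f · (v − v_o)/(v − v_s).
f' = 37.9 × (334 − 12)/(334 − 5) = 37.9 × 322/329 ≈ 37.1 kHz.

37.1 kHz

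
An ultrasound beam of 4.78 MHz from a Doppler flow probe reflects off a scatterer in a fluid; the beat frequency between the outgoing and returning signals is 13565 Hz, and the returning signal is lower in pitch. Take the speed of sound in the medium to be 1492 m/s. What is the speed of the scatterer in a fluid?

Double Doppler shift off a moving reflector: f₂ = f₀ · (v + u)/(v − u) (u > 0 toward emitter).
Returning signal is lower, so f₂ = f₀ − Δf = 4780000 − 13565 = 4766435 Hz.
Rearranging, u = v · (f₂ − f₀)/(f₂ + f₀) = 1492 × -13565/9546435 ≈ -2.12 m/s.
So the scatterer in a fluid is moving at 2.12 m/s away from the emitter.

2.12 m/s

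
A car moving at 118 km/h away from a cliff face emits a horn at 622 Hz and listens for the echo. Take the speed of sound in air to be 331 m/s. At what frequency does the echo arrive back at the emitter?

510 Hz

118 km/h = 32.78 m/s.
The cliff face receives the sound from a moving source: f₁ = f₀ · v/(v + v_e) = 622 × 331/363.78 ≈ 566 Hz.
On the return leg the car is a moving observer: f₂ = f₁ · (v − v_e)/v = 566 × 298.22/331 ≈ 510 Hz.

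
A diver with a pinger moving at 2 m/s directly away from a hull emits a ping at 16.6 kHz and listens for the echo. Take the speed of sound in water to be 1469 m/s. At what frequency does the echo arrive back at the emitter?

The hull receives the sound from a moving source: f₁ = f₀ · v/(v + v_e) = 16.6 × 1469/1471 ≈ 16.58 kHz.
On the return leg the diver with a pinger is a moving observer: f₂ = f₁ · (v − v_e)/v = 16.58 × 1467/1469 ≈ 16.55 kHz.
Equivalently f₂ = f₀ · (v − v_e)/(v + v_e).

16.55 kHz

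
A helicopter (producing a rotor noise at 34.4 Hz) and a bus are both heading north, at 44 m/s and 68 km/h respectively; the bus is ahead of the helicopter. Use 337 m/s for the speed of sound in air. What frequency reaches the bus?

68 km/h = 18.89 m/s.
The bus is ahead, so the helicopter is moving toward it while the bus is moving away from the helicopter.
With source approaching and observer receding, f' = f · (v − v_o)/(v − v_s).
f' = 34.4 × (337 − 18.89)/(337 − 44) = 34.4 × 318.11/293 ≈ 37.3 Hz.

37.3 Hz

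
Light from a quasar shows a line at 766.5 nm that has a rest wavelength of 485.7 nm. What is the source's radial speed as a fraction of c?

0.427

λ'/λ₀ = 1.5781 > 1 (redshift), so the source is receding.
λ'/λ₀ = √((1 + β)/(1 − β)) for a receding source ⇒ β = (r² − 1)/(r² + 1) with r = λ'/λ₀.
β = (2.4905 − 1)/(2.4905 + 1) ≈ 0.427.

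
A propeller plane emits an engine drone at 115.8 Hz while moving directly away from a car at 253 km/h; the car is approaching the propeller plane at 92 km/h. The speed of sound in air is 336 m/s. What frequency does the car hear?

103 Hz

253 km/h = 70.28 m/s; 92 km/h = 25.56 m/s.
General Doppler shift: f' = f · (v + v_o)/(v + v_s).
f' = 115.8 × (336 + 25.56)/(336 + 70.28) = 115.8 × 361.56/406.28 ≈ 103 Hz.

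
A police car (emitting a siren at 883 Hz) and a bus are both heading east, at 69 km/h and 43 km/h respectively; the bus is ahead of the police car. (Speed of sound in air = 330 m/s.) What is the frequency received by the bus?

69 km/h = 19.17 m/s; 43 km/h = 11.94 m/s.
The bus is ahead, so the police car is moving toward it while the bus is moving away from the police car.
With source approaching and observer receding, f' = f · (v − v_o)/(v − v_s).
f' = 883 × (330 − 11.94)/(330 − 19.17) = 883 × 318.06/310.83 ≈ 904 Hz.

904 Hz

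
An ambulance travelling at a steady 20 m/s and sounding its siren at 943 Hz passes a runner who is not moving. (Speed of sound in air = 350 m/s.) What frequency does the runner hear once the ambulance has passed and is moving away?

892 Hz

Receding: f₂ = f · v/(v + v_s) = 943 × 350/370 ≈ 892 Hz.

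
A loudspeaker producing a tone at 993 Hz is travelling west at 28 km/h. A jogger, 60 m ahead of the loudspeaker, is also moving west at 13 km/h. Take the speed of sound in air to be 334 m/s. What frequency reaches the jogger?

28 km/h = 7.778 m/s; 13 km/h = 3.611 m/s.
The jogger is ahead, so the loudspeaker is moving toward it while the jogger is moving away from the loudspeaker.
With source approaching and observer receding, f' = f · (v − v_o)/(v − v_s).
f' = 993 × (334 − 3.611)/(334 − 7.778) = 993 × 330.39/326.22 ≈ 1006 Hz.

1006 Hz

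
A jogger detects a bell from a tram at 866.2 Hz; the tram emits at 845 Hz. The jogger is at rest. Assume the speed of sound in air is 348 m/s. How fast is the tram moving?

f' > f, so the tram is approaching.
f' = f · v/(v − v_s) ⇒ v_s = v · |1 − f/f'|.
v_s = 348 × |1 − 845/866.2| = 348 × 0.02447 ≈ 8.5 m/s.

8.5 m/s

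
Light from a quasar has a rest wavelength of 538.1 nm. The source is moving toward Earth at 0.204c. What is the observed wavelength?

437.5 nm

Relativistic Doppler for wavelength: λ' = λ₀ · √((1 − β)/(1 + β)).
λ' = 538.1 × √(0.7960/1.2040) = 538.1 × 0.81310 ≈ 437.5 nm.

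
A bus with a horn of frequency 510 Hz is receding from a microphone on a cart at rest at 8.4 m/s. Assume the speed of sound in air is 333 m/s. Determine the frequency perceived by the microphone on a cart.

Only the source moves, away from the listener, so f' = f · v/(v + v_s).
f' = 510 × 333/(333 + 8.4) = 510 × 333/341.4 ≈ 497 Hz.

497 Hz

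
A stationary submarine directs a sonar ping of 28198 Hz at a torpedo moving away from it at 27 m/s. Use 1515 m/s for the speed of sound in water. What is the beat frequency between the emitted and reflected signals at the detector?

At the torpedo (a moving observer), f₁ = f₀ · (v − u)/v = 28198 × 1488/1515 ≈ 27695 Hz.
The reflection then acts as a moving source: f₂ = f₁ · v/(v + u) ≈ 27211 Hz.
Beat frequency: |f₂ − f₀| = 2u·f₀/(v + u) = 2 × 27 × 28198/1542 ≈ 987 Hz.

987 Hz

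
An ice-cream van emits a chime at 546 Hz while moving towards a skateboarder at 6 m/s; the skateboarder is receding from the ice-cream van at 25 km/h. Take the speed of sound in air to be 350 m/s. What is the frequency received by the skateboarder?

545 Hz

25 km/h = 6.944 m/s.
General Doppler shift: f' = f · (v − v_o)/(v − v_s).
f' = 546 × (350 − 6.944)/(350 − 6) = 546 × 343.06/344 ≈ 545 Hz.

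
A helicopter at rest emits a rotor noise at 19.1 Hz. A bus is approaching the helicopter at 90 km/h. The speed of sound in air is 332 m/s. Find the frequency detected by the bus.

20.5 Hz

90 km/h = 25 m/s.
Moving observer, stationary source: f' = f · (v + v_o)/v.
f' = 19.1 × (332 + 25)/332 = 19.1 × 357/332 ≈ 20.5 Hz.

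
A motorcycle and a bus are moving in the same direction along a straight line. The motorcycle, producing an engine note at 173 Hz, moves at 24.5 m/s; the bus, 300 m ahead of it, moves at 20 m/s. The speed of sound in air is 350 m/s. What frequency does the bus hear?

175 Hz

The bus is ahead, so the motorcycle is moving toward it while the bus is moving away from the motorcycle.
With source approaching and observer receding, f' = f · (v − v_o)/(v − v_s).
f' = 173 × (350 − 20)/(350 − 24.5) = 173 × 330/325.5 ≈ 175 Hz.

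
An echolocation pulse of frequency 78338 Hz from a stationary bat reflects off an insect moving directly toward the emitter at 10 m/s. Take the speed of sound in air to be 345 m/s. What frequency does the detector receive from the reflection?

At the insect (a moving observer), f₁ = f₀ · (v + u)/v = 78338 × 355/345 ≈ 80609 Hz.
The reflection then acts as a moving source: f₂ = f₁ · v/(v − u) ≈ 83015 Hz.
Equivalently f₂ = f₀ · (v + u)/(v − u).

83015 Hz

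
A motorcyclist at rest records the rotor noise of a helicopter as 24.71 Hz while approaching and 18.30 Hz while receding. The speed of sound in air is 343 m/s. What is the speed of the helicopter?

51 m/s

f₁/f₂ = (v + v_s)/(v − v_s), so v_s = v · (f₁ − f₂)/(f₁ + f₂).
v_s = 343 × (24.71 − 18.30)/(24.71 + 18.30) = 343 × 6.41/43.01 ≈ 51 m/s.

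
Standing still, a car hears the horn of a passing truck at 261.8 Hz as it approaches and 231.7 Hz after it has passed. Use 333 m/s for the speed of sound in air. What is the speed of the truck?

f₁/f₂ = (v + v_s)/(v − v_s), so v_s = v · (f₁ − f₂)/(f₁ + f₂).
v_s = 333 × (261.8 − 231.7)/(261.8 + 231.7) = 333 × 30.1/493.5 ≈ 20.3 m/s.

20.3 m/s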